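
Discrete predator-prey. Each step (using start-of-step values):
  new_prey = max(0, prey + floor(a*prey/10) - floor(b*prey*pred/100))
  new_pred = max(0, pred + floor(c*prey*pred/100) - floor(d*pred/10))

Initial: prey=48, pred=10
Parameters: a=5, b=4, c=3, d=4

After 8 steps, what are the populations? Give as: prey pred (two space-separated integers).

Step 1: prey: 48+24-19=53; pred: 10+14-4=20
Step 2: prey: 53+26-42=37; pred: 20+31-8=43
Step 3: prey: 37+18-63=0; pred: 43+47-17=73
Step 4: prey: 0+0-0=0; pred: 73+0-29=44
Step 5: prey: 0+0-0=0; pred: 44+0-17=27
Step 6: prey: 0+0-0=0; pred: 27+0-10=17
Step 7: prey: 0+0-0=0; pred: 17+0-6=11
Step 8: prey: 0+0-0=0; pred: 11+0-4=7

Answer: 0 7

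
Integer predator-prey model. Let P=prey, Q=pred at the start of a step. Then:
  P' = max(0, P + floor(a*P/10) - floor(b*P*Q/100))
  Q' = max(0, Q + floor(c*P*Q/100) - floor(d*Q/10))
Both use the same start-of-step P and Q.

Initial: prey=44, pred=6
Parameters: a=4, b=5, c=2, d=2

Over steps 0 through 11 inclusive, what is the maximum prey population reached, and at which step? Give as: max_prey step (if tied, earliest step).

Step 1: prey: 44+17-13=48; pred: 6+5-1=10
Step 2: prey: 48+19-24=43; pred: 10+9-2=17
Step 3: prey: 43+17-36=24; pred: 17+14-3=28
Step 4: prey: 24+9-33=0; pred: 28+13-5=36
Step 5: prey: 0+0-0=0; pred: 36+0-7=29
Step 6: prey: 0+0-0=0; pred: 29+0-5=24
Step 7: prey: 0+0-0=0; pred: 24+0-4=20
Step 8: prey: 0+0-0=0; pred: 20+0-4=16
Step 9: prey: 0+0-0=0; pred: 16+0-3=13
Step 10: prey: 0+0-0=0; pred: 13+0-2=11
Step 11: prey: 0+0-0=0; pred: 11+0-2=9
Max prey = 48 at step 1

Answer: 48 1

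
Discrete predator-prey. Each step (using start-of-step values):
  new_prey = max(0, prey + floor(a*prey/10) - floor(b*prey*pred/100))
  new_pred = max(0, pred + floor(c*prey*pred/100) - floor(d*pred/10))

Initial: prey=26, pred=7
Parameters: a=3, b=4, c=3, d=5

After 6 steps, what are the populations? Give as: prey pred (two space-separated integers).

Answer: 8 11

Derivation:
Step 1: prey: 26+7-7=26; pred: 7+5-3=9
Step 2: prey: 26+7-9=24; pred: 9+7-4=12
Step 3: prey: 24+7-11=20; pred: 12+8-6=14
Step 4: prey: 20+6-11=15; pred: 14+8-7=15
Step 5: prey: 15+4-9=10; pred: 15+6-7=14
Step 6: prey: 10+3-5=8; pred: 14+4-7=11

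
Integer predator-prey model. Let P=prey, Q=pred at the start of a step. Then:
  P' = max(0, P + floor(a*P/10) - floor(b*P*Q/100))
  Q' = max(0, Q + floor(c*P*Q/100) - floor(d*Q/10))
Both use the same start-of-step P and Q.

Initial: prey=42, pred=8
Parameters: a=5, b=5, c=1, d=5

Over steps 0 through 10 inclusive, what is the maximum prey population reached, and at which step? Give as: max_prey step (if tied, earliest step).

Step 1: prey: 42+21-16=47; pred: 8+3-4=7
Step 2: prey: 47+23-16=54; pred: 7+3-3=7
Step 3: prey: 54+27-18=63; pred: 7+3-3=7
Step 4: prey: 63+31-22=72; pred: 7+4-3=8
Step 5: prey: 72+36-28=80; pred: 8+5-4=9
Step 6: prey: 80+40-36=84; pred: 9+7-4=12
Step 7: prey: 84+42-50=76; pred: 12+10-6=16
Step 8: prey: 76+38-60=54; pred: 16+12-8=20
Step 9: prey: 54+27-54=27; pred: 20+10-10=20
Step 10: prey: 27+13-27=13; pred: 20+5-10=15
Max prey = 84 at step 6

Answer: 84 6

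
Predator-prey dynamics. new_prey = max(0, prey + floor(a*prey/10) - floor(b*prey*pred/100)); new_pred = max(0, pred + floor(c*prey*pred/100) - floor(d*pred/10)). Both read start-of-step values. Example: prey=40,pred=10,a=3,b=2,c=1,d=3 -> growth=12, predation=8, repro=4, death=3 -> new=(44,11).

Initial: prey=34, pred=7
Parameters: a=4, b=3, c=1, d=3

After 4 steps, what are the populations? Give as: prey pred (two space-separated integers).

Step 1: prey: 34+13-7=40; pred: 7+2-2=7
Step 2: prey: 40+16-8=48; pred: 7+2-2=7
Step 3: prey: 48+19-10=57; pred: 7+3-2=8
Step 4: prey: 57+22-13=66; pred: 8+4-2=10

Answer: 66 10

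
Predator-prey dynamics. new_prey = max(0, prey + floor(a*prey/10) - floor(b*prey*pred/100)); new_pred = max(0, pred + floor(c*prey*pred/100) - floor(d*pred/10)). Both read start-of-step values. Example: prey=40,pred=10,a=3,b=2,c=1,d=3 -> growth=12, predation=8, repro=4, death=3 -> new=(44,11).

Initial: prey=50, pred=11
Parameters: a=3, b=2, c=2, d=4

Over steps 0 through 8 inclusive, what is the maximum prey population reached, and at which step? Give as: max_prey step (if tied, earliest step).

Step 1: prey: 50+15-11=54; pred: 11+11-4=18
Step 2: prey: 54+16-19=51; pred: 18+19-7=30
Step 3: prey: 51+15-30=36; pred: 30+30-12=48
Step 4: prey: 36+10-34=12; pred: 48+34-19=63
Step 5: prey: 12+3-15=0; pred: 63+15-25=53
Step 6: prey: 0+0-0=0; pred: 53+0-21=32
Step 7: prey: 0+0-0=0; pred: 32+0-12=20
Step 8: prey: 0+0-0=0; pred: 20+0-8=12
Max prey = 54 at step 1

Answer: 54 1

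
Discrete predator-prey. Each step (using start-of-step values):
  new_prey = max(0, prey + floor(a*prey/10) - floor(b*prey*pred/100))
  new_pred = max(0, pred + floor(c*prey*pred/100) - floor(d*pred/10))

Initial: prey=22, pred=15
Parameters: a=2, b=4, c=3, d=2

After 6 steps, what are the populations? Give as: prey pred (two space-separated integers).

Answer: 1 13

Derivation:
Step 1: prey: 22+4-13=13; pred: 15+9-3=21
Step 2: prey: 13+2-10=5; pred: 21+8-4=25
Step 3: prey: 5+1-5=1; pred: 25+3-5=23
Step 4: prey: 1+0-0=1; pred: 23+0-4=19
Step 5: prey: 1+0-0=1; pred: 19+0-3=16
Step 6: prey: 1+0-0=1; pred: 16+0-3=13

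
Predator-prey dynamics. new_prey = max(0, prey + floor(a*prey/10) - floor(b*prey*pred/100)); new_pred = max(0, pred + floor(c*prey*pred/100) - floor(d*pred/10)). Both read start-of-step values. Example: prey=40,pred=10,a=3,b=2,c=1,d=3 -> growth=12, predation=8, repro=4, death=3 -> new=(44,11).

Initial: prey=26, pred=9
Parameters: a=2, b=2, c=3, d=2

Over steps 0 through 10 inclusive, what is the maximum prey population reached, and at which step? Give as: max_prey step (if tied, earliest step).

Answer: 27 1

Derivation:
Step 1: prey: 26+5-4=27; pred: 9+7-1=15
Step 2: prey: 27+5-8=24; pred: 15+12-3=24
Step 3: prey: 24+4-11=17; pred: 24+17-4=37
Step 4: prey: 17+3-12=8; pred: 37+18-7=48
Step 5: prey: 8+1-7=2; pred: 48+11-9=50
Step 6: prey: 2+0-2=0; pred: 50+3-10=43
Step 7: prey: 0+0-0=0; pred: 43+0-8=35
Step 8: prey: 0+0-0=0; pred: 35+0-7=28
Step 9: prey: 0+0-0=0; pred: 28+0-5=23
Step 10: prey: 0+0-0=0; pred: 23+0-4=19
Max prey = 27 at step 1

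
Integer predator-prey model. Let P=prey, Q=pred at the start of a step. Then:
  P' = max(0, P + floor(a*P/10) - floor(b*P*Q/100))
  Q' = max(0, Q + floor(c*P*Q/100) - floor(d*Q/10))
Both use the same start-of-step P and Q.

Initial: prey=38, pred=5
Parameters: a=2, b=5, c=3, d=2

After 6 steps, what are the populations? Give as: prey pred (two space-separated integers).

Answer: 0 20

Derivation:
Step 1: prey: 38+7-9=36; pred: 5+5-1=9
Step 2: prey: 36+7-16=27; pred: 9+9-1=17
Step 3: prey: 27+5-22=10; pred: 17+13-3=27
Step 4: prey: 10+2-13=0; pred: 27+8-5=30
Step 5: prey: 0+0-0=0; pred: 30+0-6=24
Step 6: prey: 0+0-0=0; pred: 24+0-4=20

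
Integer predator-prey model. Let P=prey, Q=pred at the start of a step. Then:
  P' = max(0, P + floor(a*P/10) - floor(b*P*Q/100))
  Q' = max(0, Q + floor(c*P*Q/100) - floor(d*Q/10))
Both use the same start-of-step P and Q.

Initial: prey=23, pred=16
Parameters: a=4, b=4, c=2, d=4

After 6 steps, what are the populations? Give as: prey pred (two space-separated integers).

Step 1: prey: 23+9-14=18; pred: 16+7-6=17
Step 2: prey: 18+7-12=13; pred: 17+6-6=17
Step 3: prey: 13+5-8=10; pred: 17+4-6=15
Step 4: prey: 10+4-6=8; pred: 15+3-6=12
Step 5: prey: 8+3-3=8; pred: 12+1-4=9
Step 6: prey: 8+3-2=9; pred: 9+1-3=7

Answer: 9 7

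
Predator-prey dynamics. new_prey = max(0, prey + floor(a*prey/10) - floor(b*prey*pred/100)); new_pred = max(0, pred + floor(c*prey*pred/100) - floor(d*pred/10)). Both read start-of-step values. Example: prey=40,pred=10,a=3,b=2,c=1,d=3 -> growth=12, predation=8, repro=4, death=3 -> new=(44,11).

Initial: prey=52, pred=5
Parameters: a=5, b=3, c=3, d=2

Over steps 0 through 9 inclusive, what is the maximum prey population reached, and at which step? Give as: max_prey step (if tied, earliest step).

Step 1: prey: 52+26-7=71; pred: 5+7-1=11
Step 2: prey: 71+35-23=83; pred: 11+23-2=32
Step 3: prey: 83+41-79=45; pred: 32+79-6=105
Step 4: prey: 45+22-141=0; pred: 105+141-21=225
Step 5: prey: 0+0-0=0; pred: 225+0-45=180
Step 6: prey: 0+0-0=0; pred: 180+0-36=144
Step 7: prey: 0+0-0=0; pred: 144+0-28=116
Step 8: prey: 0+0-0=0; pred: 116+0-23=93
Step 9: prey: 0+0-0=0; pred: 93+0-18=75
Max prey = 83 at step 2

Answer: 83 2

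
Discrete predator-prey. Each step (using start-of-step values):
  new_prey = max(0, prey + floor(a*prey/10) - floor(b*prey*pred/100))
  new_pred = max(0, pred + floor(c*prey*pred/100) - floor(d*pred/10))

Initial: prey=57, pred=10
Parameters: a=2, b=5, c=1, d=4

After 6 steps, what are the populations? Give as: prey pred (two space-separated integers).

Answer: 11 3

Derivation:
Step 1: prey: 57+11-28=40; pred: 10+5-4=11
Step 2: prey: 40+8-22=26; pred: 11+4-4=11
Step 3: prey: 26+5-14=17; pred: 11+2-4=9
Step 4: prey: 17+3-7=13; pred: 9+1-3=7
Step 5: prey: 13+2-4=11; pred: 7+0-2=5
Step 6: prey: 11+2-2=11; pred: 5+0-2=3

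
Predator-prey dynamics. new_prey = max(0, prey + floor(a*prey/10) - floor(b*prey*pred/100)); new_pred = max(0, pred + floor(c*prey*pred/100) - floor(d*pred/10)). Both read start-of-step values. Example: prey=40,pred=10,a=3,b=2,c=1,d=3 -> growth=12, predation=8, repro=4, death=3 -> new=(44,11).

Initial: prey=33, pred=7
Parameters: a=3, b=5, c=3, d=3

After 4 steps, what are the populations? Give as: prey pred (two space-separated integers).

Answer: 0 24

Derivation:
Step 1: prey: 33+9-11=31; pred: 7+6-2=11
Step 2: prey: 31+9-17=23; pred: 11+10-3=18
Step 3: prey: 23+6-20=9; pred: 18+12-5=25
Step 4: prey: 9+2-11=0; pred: 25+6-7=24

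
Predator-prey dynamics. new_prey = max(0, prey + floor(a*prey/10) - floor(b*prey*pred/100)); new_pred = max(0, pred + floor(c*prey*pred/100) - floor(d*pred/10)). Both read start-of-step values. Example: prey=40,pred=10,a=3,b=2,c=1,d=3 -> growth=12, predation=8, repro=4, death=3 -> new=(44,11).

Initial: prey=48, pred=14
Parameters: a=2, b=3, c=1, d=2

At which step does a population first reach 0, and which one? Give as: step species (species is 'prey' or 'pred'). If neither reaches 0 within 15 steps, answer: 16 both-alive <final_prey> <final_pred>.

Step 1: prey: 48+9-20=37; pred: 14+6-2=18
Step 2: prey: 37+7-19=25; pred: 18+6-3=21
Step 3: prey: 25+5-15=15; pred: 21+5-4=22
Step 4: prey: 15+3-9=9; pred: 22+3-4=21
Step 5: prey: 9+1-5=5; pred: 21+1-4=18
Step 6: prey: 5+1-2=4; pred: 18+0-3=15
Step 7: prey: 4+0-1=3; pred: 15+0-3=12
Step 8: prey: 3+0-1=2; pred: 12+0-2=10
Step 9: prey: 2+0-0=2; pred: 10+0-2=8
Step 10: prey: 2+0-0=2; pred: 8+0-1=7
Step 11: prey: 2+0-0=2; pred: 7+0-1=6
Step 12: prey: 2+0-0=2; pred: 6+0-1=5
Step 13: prey: 2+0-0=2; pred: 5+0-1=4
Step 14: prey: 2+0-0=2; pred: 4+0-0=4
Steps 15-15: state stable at prey=2, pred=4 (no change)
No extinction within 15 steps

Answer: 16 both-alive 2 4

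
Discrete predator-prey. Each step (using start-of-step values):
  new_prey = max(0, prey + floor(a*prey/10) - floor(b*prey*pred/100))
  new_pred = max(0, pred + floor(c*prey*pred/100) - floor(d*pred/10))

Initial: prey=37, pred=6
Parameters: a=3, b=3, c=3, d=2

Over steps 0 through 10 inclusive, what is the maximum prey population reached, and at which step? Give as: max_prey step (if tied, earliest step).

Step 1: prey: 37+11-6=42; pred: 6+6-1=11
Step 2: prey: 42+12-13=41; pred: 11+13-2=22
Step 3: prey: 41+12-27=26; pred: 22+27-4=45
Step 4: prey: 26+7-35=0; pred: 45+35-9=71
Step 5: prey: 0+0-0=0; pred: 71+0-14=57
Step 6: prey: 0+0-0=0; pred: 57+0-11=46
Step 7: prey: 0+0-0=0; pred: 46+0-9=37
Step 8: prey: 0+0-0=0; pred: 37+0-7=30
Step 9: prey: 0+0-0=0; pred: 30+0-6=24
Step 10: prey: 0+0-0=0; pred: 24+0-4=20
Max prey = 42 at step 1

Answer: 42 1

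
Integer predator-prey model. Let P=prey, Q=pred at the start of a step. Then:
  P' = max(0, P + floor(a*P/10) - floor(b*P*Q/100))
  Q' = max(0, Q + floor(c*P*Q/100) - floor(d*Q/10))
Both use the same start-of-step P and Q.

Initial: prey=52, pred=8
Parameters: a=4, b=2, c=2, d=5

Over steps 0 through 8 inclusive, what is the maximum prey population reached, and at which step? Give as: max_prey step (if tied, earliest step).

Step 1: prey: 52+20-8=64; pred: 8+8-4=12
Step 2: prey: 64+25-15=74; pred: 12+15-6=21
Step 3: prey: 74+29-31=72; pred: 21+31-10=42
Step 4: prey: 72+28-60=40; pred: 42+60-21=81
Step 5: prey: 40+16-64=0; pred: 81+64-40=105
Step 6: prey: 0+0-0=0; pred: 105+0-52=53
Step 7: prey: 0+0-0=0; pred: 53+0-26=27
Step 8: prey: 0+0-0=0; pred: 27+0-13=14
Max prey = 74 at step 2

Answer: 74 2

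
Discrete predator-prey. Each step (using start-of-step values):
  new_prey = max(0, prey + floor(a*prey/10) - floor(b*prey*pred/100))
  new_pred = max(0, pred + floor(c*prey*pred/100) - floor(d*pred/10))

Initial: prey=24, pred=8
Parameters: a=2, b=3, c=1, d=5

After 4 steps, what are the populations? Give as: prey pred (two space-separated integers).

Answer: 30 1

Derivation:
Step 1: prey: 24+4-5=23; pred: 8+1-4=5
Step 2: prey: 23+4-3=24; pred: 5+1-2=4
Step 3: prey: 24+4-2=26; pred: 4+0-2=2
Step 4: prey: 26+5-1=30; pred: 2+0-1=1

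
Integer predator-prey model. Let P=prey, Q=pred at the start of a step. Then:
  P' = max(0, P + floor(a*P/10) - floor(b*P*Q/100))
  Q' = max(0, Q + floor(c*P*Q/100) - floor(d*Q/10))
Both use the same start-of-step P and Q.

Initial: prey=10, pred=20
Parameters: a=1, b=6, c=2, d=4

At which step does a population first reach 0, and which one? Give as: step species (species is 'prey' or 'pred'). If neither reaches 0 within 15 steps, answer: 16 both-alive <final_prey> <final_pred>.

Step 1: prey: 10+1-12=0; pred: 20+4-8=16
First extinction: prey at step 1

Answer: 1 prey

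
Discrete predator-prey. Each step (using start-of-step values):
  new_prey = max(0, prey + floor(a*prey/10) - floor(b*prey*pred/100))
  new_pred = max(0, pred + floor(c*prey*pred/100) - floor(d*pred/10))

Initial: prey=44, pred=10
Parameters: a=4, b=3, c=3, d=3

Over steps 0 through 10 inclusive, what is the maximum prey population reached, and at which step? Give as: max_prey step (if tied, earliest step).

Answer: 48 1

Derivation:
Step 1: prey: 44+17-13=48; pred: 10+13-3=20
Step 2: prey: 48+19-28=39; pred: 20+28-6=42
Step 3: prey: 39+15-49=5; pred: 42+49-12=79
Step 4: prey: 5+2-11=0; pred: 79+11-23=67
Step 5: prey: 0+0-0=0; pred: 67+0-20=47
Step 6: prey: 0+0-0=0; pred: 47+0-14=33
Step 7: prey: 0+0-0=0; pred: 33+0-9=24
Step 8: prey: 0+0-0=0; pred: 24+0-7=17
Step 9: prey: 0+0-0=0; pred: 17+0-5=12
Step 10: prey: 0+0-0=0; pred: 12+0-3=9
Max prey = 48 at step 1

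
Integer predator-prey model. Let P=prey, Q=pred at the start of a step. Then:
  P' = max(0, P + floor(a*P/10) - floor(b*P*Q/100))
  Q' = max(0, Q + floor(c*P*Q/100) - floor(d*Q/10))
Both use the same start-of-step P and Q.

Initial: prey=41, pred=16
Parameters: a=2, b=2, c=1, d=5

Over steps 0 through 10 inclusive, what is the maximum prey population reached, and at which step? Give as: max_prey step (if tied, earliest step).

Step 1: prey: 41+8-13=36; pred: 16+6-8=14
Step 2: prey: 36+7-10=33; pred: 14+5-7=12
Step 3: prey: 33+6-7=32; pred: 12+3-6=9
Step 4: prey: 32+6-5=33; pred: 9+2-4=7
Step 5: prey: 33+6-4=35; pred: 7+2-3=6
Step 6: prey: 35+7-4=38; pred: 6+2-3=5
Step 7: prey: 38+7-3=42; pred: 5+1-2=4
Step 8: prey: 42+8-3=47; pred: 4+1-2=3
Step 9: prey: 47+9-2=54; pred: 3+1-1=3
Step 10: prey: 54+10-3=61; pred: 3+1-1=3
Max prey = 61 at step 10

Answer: 61 10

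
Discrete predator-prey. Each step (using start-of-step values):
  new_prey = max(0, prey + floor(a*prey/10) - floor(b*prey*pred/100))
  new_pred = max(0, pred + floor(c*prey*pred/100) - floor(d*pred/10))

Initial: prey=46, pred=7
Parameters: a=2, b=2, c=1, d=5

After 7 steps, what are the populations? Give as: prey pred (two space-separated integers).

Step 1: prey: 46+9-6=49; pred: 7+3-3=7
Step 2: prey: 49+9-6=52; pred: 7+3-3=7
Step 3: prey: 52+10-7=55; pred: 7+3-3=7
Step 4: prey: 55+11-7=59; pred: 7+3-3=7
Step 5: prey: 59+11-8=62; pred: 7+4-3=8
Step 6: prey: 62+12-9=65; pred: 8+4-4=8
Step 7: prey: 65+13-10=68; pred: 8+5-4=9

Answer: 68 9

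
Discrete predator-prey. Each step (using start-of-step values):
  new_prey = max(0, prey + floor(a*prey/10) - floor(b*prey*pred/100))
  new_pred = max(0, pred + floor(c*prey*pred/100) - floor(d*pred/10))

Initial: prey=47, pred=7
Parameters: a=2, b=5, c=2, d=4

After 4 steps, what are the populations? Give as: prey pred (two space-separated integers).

Answer: 5 13

Derivation:
Step 1: prey: 47+9-16=40; pred: 7+6-2=11
Step 2: prey: 40+8-22=26; pred: 11+8-4=15
Step 3: prey: 26+5-19=12; pred: 15+7-6=16
Step 4: prey: 12+2-9=5; pred: 16+3-6=13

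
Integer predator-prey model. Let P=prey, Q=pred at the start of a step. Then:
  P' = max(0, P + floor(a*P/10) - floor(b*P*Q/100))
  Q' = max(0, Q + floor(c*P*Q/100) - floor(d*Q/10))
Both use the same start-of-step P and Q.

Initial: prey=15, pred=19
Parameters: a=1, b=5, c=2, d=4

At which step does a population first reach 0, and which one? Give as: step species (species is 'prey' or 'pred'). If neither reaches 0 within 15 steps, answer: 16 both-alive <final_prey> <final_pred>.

Step 1: prey: 15+1-14=2; pred: 19+5-7=17
Step 2: prey: 2+0-1=1; pred: 17+0-6=11
Step 3: prey: 1+0-0=1; pred: 11+0-4=7
Step 4: prey: 1+0-0=1; pred: 7+0-2=5
Step 5: prey: 1+0-0=1; pred: 5+0-2=3
Step 6: prey: 1+0-0=1; pred: 3+0-1=2
Step 7: prey: 1+0-0=1; pred: 2+0-0=2
Steps 8-15: state stable at prey=1, pred=2 (no change)
No extinction within 15 steps

Answer: 16 both-alive 1 2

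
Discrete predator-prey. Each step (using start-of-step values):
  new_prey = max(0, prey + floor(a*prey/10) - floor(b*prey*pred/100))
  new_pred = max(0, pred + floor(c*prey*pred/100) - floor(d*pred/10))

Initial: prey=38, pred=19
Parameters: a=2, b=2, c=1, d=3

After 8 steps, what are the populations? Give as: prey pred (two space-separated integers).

Answer: 12 7

Derivation:
Step 1: prey: 38+7-14=31; pred: 19+7-5=21
Step 2: prey: 31+6-13=24; pred: 21+6-6=21
Step 3: prey: 24+4-10=18; pred: 21+5-6=20
Step 4: prey: 18+3-7=14; pred: 20+3-6=17
Step 5: prey: 14+2-4=12; pred: 17+2-5=14
Step 6: prey: 12+2-3=11; pred: 14+1-4=11
Step 7: prey: 11+2-2=11; pred: 11+1-3=9
Step 8: prey: 11+2-1=12; pred: 9+0-2=7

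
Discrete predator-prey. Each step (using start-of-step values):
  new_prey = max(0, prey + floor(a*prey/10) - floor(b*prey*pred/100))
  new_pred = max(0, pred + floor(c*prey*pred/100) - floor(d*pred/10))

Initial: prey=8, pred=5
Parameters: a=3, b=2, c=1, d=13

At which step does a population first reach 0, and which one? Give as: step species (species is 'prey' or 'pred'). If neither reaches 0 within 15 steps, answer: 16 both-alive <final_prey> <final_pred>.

Answer: 1 pred

Derivation:
Step 1: prey: 8+2-0=10; pred: 5+0-6=0
First extinction: pred at step 1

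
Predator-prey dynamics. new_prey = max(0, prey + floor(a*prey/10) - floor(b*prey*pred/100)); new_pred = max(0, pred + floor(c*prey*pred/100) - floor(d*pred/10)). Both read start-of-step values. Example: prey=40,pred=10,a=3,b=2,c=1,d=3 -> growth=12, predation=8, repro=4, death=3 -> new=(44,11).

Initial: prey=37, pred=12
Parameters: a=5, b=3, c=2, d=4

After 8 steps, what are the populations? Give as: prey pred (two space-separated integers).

Step 1: prey: 37+18-13=42; pred: 12+8-4=16
Step 2: prey: 42+21-20=43; pred: 16+13-6=23
Step 3: prey: 43+21-29=35; pred: 23+19-9=33
Step 4: prey: 35+17-34=18; pred: 33+23-13=43
Step 5: prey: 18+9-23=4; pred: 43+15-17=41
Step 6: prey: 4+2-4=2; pred: 41+3-16=28
Step 7: prey: 2+1-1=2; pred: 28+1-11=18
Step 8: prey: 2+1-1=2; pred: 18+0-7=11

Answer: 2 11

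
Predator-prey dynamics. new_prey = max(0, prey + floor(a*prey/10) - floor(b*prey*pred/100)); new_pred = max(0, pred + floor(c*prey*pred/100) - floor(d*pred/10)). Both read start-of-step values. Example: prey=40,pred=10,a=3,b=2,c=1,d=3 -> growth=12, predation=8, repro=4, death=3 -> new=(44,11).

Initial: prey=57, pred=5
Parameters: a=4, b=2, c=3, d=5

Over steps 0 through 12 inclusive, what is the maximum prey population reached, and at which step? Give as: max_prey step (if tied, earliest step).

Answer: 87 2

Derivation:
Step 1: prey: 57+22-5=74; pred: 5+8-2=11
Step 2: prey: 74+29-16=87; pred: 11+24-5=30
Step 3: prey: 87+34-52=69; pred: 30+78-15=93
Step 4: prey: 69+27-128=0; pred: 93+192-46=239
Step 5: prey: 0+0-0=0; pred: 239+0-119=120
Step 6: prey: 0+0-0=0; pred: 120+0-60=60
Step 7: prey: 0+0-0=0; pred: 60+0-30=30
Step 8: prey: 0+0-0=0; pred: 30+0-15=15
Step 9: prey: 0+0-0=0; pred: 15+0-7=8
Step 10: prey: 0+0-0=0; pred: 8+0-4=4
Step 11: prey: 0+0-0=0; pred: 4+0-2=2
Step 12: prey: 0+0-0=0; pred: 2+0-1=1
Max prey = 87 at step 2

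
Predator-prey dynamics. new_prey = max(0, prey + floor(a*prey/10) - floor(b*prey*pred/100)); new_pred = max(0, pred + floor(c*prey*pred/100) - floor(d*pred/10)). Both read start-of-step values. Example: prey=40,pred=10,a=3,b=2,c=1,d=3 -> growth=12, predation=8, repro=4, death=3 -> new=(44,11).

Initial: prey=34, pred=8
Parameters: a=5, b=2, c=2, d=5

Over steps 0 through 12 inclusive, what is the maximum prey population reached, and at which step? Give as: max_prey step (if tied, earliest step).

Step 1: prey: 34+17-5=46; pred: 8+5-4=9
Step 2: prey: 46+23-8=61; pred: 9+8-4=13
Step 3: prey: 61+30-15=76; pred: 13+15-6=22
Step 4: prey: 76+38-33=81; pred: 22+33-11=44
Step 5: prey: 81+40-71=50; pred: 44+71-22=93
Step 6: prey: 50+25-93=0; pred: 93+93-46=140
Step 7: prey: 0+0-0=0; pred: 140+0-70=70
Step 8: prey: 0+0-0=0; pred: 70+0-35=35
Step 9: prey: 0+0-0=0; pred: 35+0-17=18
Step 10: prey: 0+0-0=0; pred: 18+0-9=9
Step 11: prey: 0+0-0=0; pred: 9+0-4=5
Step 12: prey: 0+0-0=0; pred: 5+0-2=3
Max prey = 81 at step 4

Answer: 81 4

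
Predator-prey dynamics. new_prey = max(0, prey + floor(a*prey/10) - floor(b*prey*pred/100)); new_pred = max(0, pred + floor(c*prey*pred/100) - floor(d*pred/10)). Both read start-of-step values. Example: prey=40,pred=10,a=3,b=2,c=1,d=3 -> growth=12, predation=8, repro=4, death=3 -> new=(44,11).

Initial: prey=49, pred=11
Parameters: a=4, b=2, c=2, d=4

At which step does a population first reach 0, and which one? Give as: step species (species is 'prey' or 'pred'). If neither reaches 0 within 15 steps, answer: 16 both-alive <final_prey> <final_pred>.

Step 1: prey: 49+19-10=58; pred: 11+10-4=17
Step 2: prey: 58+23-19=62; pred: 17+19-6=30
Step 3: prey: 62+24-37=49; pred: 30+37-12=55
Step 4: prey: 49+19-53=15; pred: 55+53-22=86
Step 5: prey: 15+6-25=0; pred: 86+25-34=77
First extinction: prey at step 5

Answer: 5 prey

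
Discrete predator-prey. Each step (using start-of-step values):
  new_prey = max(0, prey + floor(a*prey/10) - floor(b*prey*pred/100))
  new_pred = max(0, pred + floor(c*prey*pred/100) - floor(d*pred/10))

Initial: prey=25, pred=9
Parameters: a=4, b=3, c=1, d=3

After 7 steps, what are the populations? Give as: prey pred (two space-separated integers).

Answer: 52 16

Derivation:
Step 1: prey: 25+10-6=29; pred: 9+2-2=9
Step 2: prey: 29+11-7=33; pred: 9+2-2=9
Step 3: prey: 33+13-8=38; pred: 9+2-2=9
Step 4: prey: 38+15-10=43; pred: 9+3-2=10
Step 5: prey: 43+17-12=48; pred: 10+4-3=11
Step 6: prey: 48+19-15=52; pred: 11+5-3=13
Step 7: prey: 52+20-20=52; pred: 13+6-3=16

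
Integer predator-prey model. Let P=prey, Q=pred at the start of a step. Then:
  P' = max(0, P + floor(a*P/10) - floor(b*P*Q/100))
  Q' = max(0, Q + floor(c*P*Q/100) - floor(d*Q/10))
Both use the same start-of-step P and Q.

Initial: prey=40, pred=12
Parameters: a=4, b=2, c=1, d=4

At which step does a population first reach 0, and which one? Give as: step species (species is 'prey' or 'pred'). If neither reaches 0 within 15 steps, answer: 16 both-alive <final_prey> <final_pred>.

Answer: 16 both-alive 16 7

Derivation:
Step 1: prey: 40+16-9=47; pred: 12+4-4=12
Step 2: prey: 47+18-11=54; pred: 12+5-4=13
Step 3: prey: 54+21-14=61; pred: 13+7-5=15
Step 4: prey: 61+24-18=67; pred: 15+9-6=18
Step 5: prey: 67+26-24=69; pred: 18+12-7=23
Step 6: prey: 69+27-31=65; pred: 23+15-9=29
Step 7: prey: 65+26-37=54; pred: 29+18-11=36
Step 8: prey: 54+21-38=37; pred: 36+19-14=41
Step 9: prey: 37+14-30=21; pred: 41+15-16=40
Step 10: prey: 21+8-16=13; pred: 40+8-16=32
Step 11: prey: 13+5-8=10; pred: 32+4-12=24
Step 12: prey: 10+4-4=10; pred: 24+2-9=17
Step 13: prey: 10+4-3=11; pred: 17+1-6=12
Step 14: prey: 11+4-2=13; pred: 12+1-4=9
Step 15: prey: 13+5-2=16; pred: 9+1-3=7
No extinction within 15 steps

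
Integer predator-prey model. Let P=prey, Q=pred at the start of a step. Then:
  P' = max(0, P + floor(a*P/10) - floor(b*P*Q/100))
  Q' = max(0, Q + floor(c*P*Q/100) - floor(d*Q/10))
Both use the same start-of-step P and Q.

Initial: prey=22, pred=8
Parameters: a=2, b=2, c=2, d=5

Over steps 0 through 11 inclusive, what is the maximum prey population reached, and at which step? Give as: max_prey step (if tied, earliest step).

Answer: 34 9

Derivation:
Step 1: prey: 22+4-3=23; pred: 8+3-4=7
Step 2: prey: 23+4-3=24; pred: 7+3-3=7
Step 3: prey: 24+4-3=25; pred: 7+3-3=7
Step 4: prey: 25+5-3=27; pred: 7+3-3=7
Step 5: prey: 27+5-3=29; pred: 7+3-3=7
Step 6: prey: 29+5-4=30; pred: 7+4-3=8
Step 7: prey: 30+6-4=32; pred: 8+4-4=8
Step 8: prey: 32+6-5=33; pred: 8+5-4=9
Step 9: prey: 33+6-5=34; pred: 9+5-4=10
Step 10: prey: 34+6-6=34; pred: 10+6-5=11
Step 11: prey: 34+6-7=33; pred: 11+7-5=13
Max prey = 34 at step 9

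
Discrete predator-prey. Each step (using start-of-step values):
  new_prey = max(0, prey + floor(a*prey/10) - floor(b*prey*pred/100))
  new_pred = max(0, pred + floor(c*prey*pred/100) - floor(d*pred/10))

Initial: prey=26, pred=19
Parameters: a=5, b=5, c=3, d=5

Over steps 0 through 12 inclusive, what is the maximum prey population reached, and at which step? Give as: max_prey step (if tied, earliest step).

Answer: 41 12

Derivation:
Step 1: prey: 26+13-24=15; pred: 19+14-9=24
Step 2: prey: 15+7-18=4; pred: 24+10-12=22
Step 3: prey: 4+2-4=2; pred: 22+2-11=13
Step 4: prey: 2+1-1=2; pred: 13+0-6=7
Step 5: prey: 2+1-0=3; pred: 7+0-3=4
Step 6: prey: 3+1-0=4; pred: 4+0-2=2
Step 7: prey: 4+2-0=6; pred: 2+0-1=1
Step 8: prey: 6+3-0=9; pred: 1+0-0=1
Step 9: prey: 9+4-0=13; pred: 1+0-0=1
Step 10: prey: 13+6-0=19; pred: 1+0-0=1
Step 11: prey: 19+9-0=28; pred: 1+0-0=1
Step 12: prey: 28+14-1=41; pred: 1+0-0=1
Max prey = 41 at step 12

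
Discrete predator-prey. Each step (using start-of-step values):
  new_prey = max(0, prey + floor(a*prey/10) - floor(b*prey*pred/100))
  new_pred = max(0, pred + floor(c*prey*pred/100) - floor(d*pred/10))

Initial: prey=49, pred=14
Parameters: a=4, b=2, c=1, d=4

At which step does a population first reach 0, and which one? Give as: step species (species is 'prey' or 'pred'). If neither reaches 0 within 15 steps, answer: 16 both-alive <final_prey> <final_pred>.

Step 1: prey: 49+19-13=55; pred: 14+6-5=15
Step 2: prey: 55+22-16=61; pred: 15+8-6=17
Step 3: prey: 61+24-20=65; pred: 17+10-6=21
Step 4: prey: 65+26-27=64; pred: 21+13-8=26
Step 5: prey: 64+25-33=56; pred: 26+16-10=32
Step 6: prey: 56+22-35=43; pred: 32+17-12=37
Step 7: prey: 43+17-31=29; pred: 37+15-14=38
Step 8: prey: 29+11-22=18; pred: 38+11-15=34
Step 9: prey: 18+7-12=13; pred: 34+6-13=27
Step 10: prey: 13+5-7=11; pred: 27+3-10=20
Step 11: prey: 11+4-4=11; pred: 20+2-8=14
Step 12: prey: 11+4-3=12; pred: 14+1-5=10
Step 13: prey: 12+4-2=14; pred: 10+1-4=7
Step 14: prey: 14+5-1=18; pred: 7+0-2=5
Step 15: prey: 18+7-1=24; pred: 5+0-2=3
No extinction within 15 steps

Answer: 16 both-alive 24 3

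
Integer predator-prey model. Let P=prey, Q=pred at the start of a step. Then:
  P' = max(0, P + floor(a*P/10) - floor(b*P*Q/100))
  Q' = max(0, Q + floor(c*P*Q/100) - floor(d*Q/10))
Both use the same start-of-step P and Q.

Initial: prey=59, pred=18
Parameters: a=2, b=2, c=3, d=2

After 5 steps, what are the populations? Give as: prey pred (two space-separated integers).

Answer: 0 80

Derivation:
Step 1: prey: 59+11-21=49; pred: 18+31-3=46
Step 2: prey: 49+9-45=13; pred: 46+67-9=104
Step 3: prey: 13+2-27=0; pred: 104+40-20=124
Step 4: prey: 0+0-0=0; pred: 124+0-24=100
Step 5: prey: 0+0-0=0; pred: 100+0-20=80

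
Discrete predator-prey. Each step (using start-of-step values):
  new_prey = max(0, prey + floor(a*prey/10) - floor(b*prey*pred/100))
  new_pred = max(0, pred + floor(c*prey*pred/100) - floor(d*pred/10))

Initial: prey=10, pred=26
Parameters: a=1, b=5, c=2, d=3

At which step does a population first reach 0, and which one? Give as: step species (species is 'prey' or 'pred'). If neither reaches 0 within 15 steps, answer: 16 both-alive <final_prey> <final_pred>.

Step 1: prey: 10+1-13=0; pred: 26+5-7=24
First extinction: prey at step 1

Answer: 1 prey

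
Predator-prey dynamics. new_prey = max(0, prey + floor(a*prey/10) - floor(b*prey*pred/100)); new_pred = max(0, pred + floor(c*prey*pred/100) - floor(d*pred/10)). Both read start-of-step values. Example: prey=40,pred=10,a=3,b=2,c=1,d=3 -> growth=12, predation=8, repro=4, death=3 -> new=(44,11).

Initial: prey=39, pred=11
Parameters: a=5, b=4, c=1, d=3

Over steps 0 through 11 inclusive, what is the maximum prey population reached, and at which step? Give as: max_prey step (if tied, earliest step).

Answer: 42 2

Derivation:
Step 1: prey: 39+19-17=41; pred: 11+4-3=12
Step 2: prey: 41+20-19=42; pred: 12+4-3=13
Step 3: prey: 42+21-21=42; pred: 13+5-3=15
Step 4: prey: 42+21-25=38; pred: 15+6-4=17
Step 5: prey: 38+19-25=32; pred: 17+6-5=18
Step 6: prey: 32+16-23=25; pred: 18+5-5=18
Step 7: prey: 25+12-18=19; pred: 18+4-5=17
Step 8: prey: 19+9-12=16; pred: 17+3-5=15
Step 9: prey: 16+8-9=15; pred: 15+2-4=13
Step 10: prey: 15+7-7=15; pred: 13+1-3=11
Step 11: prey: 15+7-6=16; pred: 11+1-3=9
Max prey = 42 at step 2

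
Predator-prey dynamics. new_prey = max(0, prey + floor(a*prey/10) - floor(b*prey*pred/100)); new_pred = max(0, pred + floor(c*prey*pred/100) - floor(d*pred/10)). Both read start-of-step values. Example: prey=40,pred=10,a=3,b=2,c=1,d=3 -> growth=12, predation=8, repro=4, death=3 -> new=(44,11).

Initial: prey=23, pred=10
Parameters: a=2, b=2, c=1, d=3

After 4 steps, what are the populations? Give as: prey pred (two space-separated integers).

Step 1: prey: 23+4-4=23; pred: 10+2-3=9
Step 2: prey: 23+4-4=23; pred: 9+2-2=9
Step 3: prey: 23+4-4=23; pred: 9+2-2=9
Step 4: prey: 23+4-4=23; pred: 9+2-2=9

Answer: 23 9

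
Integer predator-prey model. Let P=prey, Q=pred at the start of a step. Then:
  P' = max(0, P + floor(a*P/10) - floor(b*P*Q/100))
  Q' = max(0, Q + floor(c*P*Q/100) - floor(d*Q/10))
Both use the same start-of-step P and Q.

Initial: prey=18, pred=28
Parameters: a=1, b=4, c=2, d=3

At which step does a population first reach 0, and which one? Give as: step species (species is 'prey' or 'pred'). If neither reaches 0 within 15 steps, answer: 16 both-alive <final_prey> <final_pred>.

Step 1: prey: 18+1-20=0; pred: 28+10-8=30
First extinction: prey at step 1

Answer: 1 prey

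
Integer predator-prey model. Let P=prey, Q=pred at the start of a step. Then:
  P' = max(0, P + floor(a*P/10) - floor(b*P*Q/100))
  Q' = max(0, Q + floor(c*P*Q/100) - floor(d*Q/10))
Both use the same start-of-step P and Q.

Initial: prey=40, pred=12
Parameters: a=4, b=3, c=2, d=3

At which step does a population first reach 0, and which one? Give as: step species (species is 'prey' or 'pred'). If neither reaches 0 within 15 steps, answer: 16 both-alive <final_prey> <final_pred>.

Step 1: prey: 40+16-14=42; pred: 12+9-3=18
Step 2: prey: 42+16-22=36; pred: 18+15-5=28
Step 3: prey: 36+14-30=20; pred: 28+20-8=40
Step 4: prey: 20+8-24=4; pred: 40+16-12=44
Step 5: prey: 4+1-5=0; pred: 44+3-13=34
First extinction: prey at step 5

Answer: 5 prey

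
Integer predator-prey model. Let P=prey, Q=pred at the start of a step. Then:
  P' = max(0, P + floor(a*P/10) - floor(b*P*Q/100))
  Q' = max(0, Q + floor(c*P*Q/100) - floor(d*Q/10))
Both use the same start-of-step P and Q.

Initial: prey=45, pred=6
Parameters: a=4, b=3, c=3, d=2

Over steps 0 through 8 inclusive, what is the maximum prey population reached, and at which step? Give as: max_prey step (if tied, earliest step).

Step 1: prey: 45+18-8=55; pred: 6+8-1=13
Step 2: prey: 55+22-21=56; pred: 13+21-2=32
Step 3: prey: 56+22-53=25; pred: 32+53-6=79
Step 4: prey: 25+10-59=0; pred: 79+59-15=123
Step 5: prey: 0+0-0=0; pred: 123+0-24=99
Step 6: prey: 0+0-0=0; pred: 99+0-19=80
Step 7: prey: 0+0-0=0; pred: 80+0-16=64
Step 8: prey: 0+0-0=0; pred: 64+0-12=52
Max prey = 56 at step 2

Answer: 56 2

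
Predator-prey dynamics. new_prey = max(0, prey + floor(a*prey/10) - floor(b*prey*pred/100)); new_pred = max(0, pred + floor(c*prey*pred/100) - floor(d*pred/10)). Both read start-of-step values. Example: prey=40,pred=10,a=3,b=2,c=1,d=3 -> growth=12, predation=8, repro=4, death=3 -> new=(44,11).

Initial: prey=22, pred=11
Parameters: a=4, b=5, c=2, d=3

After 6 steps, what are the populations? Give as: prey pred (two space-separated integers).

Answer: 5 10

Derivation:
Step 1: prey: 22+8-12=18; pred: 11+4-3=12
Step 2: prey: 18+7-10=15; pred: 12+4-3=13
Step 3: prey: 15+6-9=12; pred: 13+3-3=13
Step 4: prey: 12+4-7=9; pred: 13+3-3=13
Step 5: prey: 9+3-5=7; pred: 13+2-3=12
Step 6: prey: 7+2-4=5; pred: 12+1-3=10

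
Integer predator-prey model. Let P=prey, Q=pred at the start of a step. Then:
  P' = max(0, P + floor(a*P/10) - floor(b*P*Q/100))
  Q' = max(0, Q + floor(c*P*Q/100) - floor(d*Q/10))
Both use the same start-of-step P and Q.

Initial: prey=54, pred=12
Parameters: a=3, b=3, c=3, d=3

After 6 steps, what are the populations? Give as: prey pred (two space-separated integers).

Answer: 0 31

Derivation:
Step 1: prey: 54+16-19=51; pred: 12+19-3=28
Step 2: prey: 51+15-42=24; pred: 28+42-8=62
Step 3: prey: 24+7-44=0; pred: 62+44-18=88
Step 4: prey: 0+0-0=0; pred: 88+0-26=62
Step 5: prey: 0+0-0=0; pred: 62+0-18=44
Step 6: prey: 0+0-0=0; pred: 44+0-13=31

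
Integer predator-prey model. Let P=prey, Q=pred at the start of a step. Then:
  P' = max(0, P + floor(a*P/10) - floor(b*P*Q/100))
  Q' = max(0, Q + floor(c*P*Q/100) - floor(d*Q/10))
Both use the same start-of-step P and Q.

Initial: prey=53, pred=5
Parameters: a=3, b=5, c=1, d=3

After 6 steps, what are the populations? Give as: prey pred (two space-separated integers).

Answer: 20 12

Derivation:
Step 1: prey: 53+15-13=55; pred: 5+2-1=6
Step 2: prey: 55+16-16=55; pred: 6+3-1=8
Step 3: prey: 55+16-22=49; pred: 8+4-2=10
Step 4: prey: 49+14-24=39; pred: 10+4-3=11
Step 5: prey: 39+11-21=29; pred: 11+4-3=12
Step 6: prey: 29+8-17=20; pred: 12+3-3=12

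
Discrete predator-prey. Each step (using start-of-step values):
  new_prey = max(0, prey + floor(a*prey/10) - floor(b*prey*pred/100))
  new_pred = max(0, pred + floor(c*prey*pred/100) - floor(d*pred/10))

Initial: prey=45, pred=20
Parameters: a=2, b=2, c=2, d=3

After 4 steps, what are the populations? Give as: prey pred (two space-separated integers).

Answer: 1 42

Derivation:
Step 1: prey: 45+9-18=36; pred: 20+18-6=32
Step 2: prey: 36+7-23=20; pred: 32+23-9=46
Step 3: prey: 20+4-18=6; pred: 46+18-13=51
Step 4: prey: 6+1-6=1; pred: 51+6-15=42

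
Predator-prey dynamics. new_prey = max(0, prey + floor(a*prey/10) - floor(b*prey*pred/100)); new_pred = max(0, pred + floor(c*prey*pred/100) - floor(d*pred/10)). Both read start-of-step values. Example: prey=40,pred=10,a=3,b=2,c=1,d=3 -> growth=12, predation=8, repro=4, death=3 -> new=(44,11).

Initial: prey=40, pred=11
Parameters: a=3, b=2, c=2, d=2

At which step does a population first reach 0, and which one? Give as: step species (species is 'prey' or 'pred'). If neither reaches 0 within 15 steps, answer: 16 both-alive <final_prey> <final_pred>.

Step 1: prey: 40+12-8=44; pred: 11+8-2=17
Step 2: prey: 44+13-14=43; pred: 17+14-3=28
Step 3: prey: 43+12-24=31; pred: 28+24-5=47
Step 4: prey: 31+9-29=11; pred: 47+29-9=67
Step 5: prey: 11+3-14=0; pred: 67+14-13=68
First extinction: prey at step 5

Answer: 5 prey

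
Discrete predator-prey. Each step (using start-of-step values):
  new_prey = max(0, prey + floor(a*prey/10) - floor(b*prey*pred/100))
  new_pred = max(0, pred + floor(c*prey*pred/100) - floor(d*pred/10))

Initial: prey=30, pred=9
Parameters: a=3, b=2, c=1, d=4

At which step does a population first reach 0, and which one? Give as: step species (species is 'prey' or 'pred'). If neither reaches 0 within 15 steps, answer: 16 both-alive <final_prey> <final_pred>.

Answer: 16 both-alive 8 13

Derivation:
Step 1: prey: 30+9-5=34; pred: 9+2-3=8
Step 2: prey: 34+10-5=39; pred: 8+2-3=7
Step 3: prey: 39+11-5=45; pred: 7+2-2=7
Step 4: prey: 45+13-6=52; pred: 7+3-2=8
Step 5: prey: 52+15-8=59; pred: 8+4-3=9
Step 6: prey: 59+17-10=66; pred: 9+5-3=11
Step 7: prey: 66+19-14=71; pred: 11+7-4=14
Step 8: prey: 71+21-19=73; pred: 14+9-5=18
Step 9: prey: 73+21-26=68; pred: 18+13-7=24
Step 10: prey: 68+20-32=56; pred: 24+16-9=31
Step 11: prey: 56+16-34=38; pred: 31+17-12=36
Step 12: prey: 38+11-27=22; pred: 36+13-14=35
Step 13: prey: 22+6-15=13; pred: 35+7-14=28
Step 14: prey: 13+3-7=9; pred: 28+3-11=20
Step 15: prey: 9+2-3=8; pred: 20+1-8=13
No extinction within 15 steps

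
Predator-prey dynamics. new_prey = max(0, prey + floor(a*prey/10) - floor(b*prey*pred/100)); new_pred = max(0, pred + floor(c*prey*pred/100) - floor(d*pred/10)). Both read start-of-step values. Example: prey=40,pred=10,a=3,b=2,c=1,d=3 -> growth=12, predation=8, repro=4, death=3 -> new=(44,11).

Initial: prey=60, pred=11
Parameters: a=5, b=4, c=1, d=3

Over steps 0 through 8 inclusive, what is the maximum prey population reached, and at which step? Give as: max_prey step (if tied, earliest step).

Step 1: prey: 60+30-26=64; pred: 11+6-3=14
Step 2: prey: 64+32-35=61; pred: 14+8-4=18
Step 3: prey: 61+30-43=48; pred: 18+10-5=23
Step 4: prey: 48+24-44=28; pred: 23+11-6=28
Step 5: prey: 28+14-31=11; pred: 28+7-8=27
Step 6: prey: 11+5-11=5; pred: 27+2-8=21
Step 7: prey: 5+2-4=3; pred: 21+1-6=16
Step 8: prey: 3+1-1=3; pred: 16+0-4=12
Max prey = 64 at step 1

Answer: 64 1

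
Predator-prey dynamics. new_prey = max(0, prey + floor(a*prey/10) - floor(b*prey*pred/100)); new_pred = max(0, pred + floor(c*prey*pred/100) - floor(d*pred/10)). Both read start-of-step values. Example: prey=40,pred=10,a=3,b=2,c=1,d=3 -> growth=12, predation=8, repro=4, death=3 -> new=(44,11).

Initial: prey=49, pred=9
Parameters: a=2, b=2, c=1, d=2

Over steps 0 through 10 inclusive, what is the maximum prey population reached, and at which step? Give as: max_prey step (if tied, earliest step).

Step 1: prey: 49+9-8=50; pred: 9+4-1=12
Step 2: prey: 50+10-12=48; pred: 12+6-2=16
Step 3: prey: 48+9-15=42; pred: 16+7-3=20
Step 4: prey: 42+8-16=34; pred: 20+8-4=24
Step 5: prey: 34+6-16=24; pred: 24+8-4=28
Step 6: prey: 24+4-13=15; pred: 28+6-5=29
Step 7: prey: 15+3-8=10; pred: 29+4-5=28
Step 8: prey: 10+2-5=7; pred: 28+2-5=25
Step 9: prey: 7+1-3=5; pred: 25+1-5=21
Step 10: prey: 5+1-2=4; pred: 21+1-4=18
Max prey = 50 at step 1

Answer: 50 1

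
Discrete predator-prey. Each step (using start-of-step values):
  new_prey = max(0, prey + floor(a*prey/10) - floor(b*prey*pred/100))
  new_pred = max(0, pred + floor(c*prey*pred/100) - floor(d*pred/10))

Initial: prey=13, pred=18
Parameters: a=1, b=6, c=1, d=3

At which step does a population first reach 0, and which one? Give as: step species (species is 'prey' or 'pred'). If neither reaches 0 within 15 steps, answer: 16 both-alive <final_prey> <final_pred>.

Answer: 1 prey

Derivation:
Step 1: prey: 13+1-14=0; pred: 18+2-5=15
First extinction: prey at step 1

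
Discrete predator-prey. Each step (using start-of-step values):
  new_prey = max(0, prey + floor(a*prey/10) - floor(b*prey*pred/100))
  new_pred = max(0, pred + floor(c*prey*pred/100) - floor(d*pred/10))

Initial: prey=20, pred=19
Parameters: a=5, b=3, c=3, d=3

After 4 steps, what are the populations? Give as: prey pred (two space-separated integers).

Answer: 4 34

Derivation:
Step 1: prey: 20+10-11=19; pred: 19+11-5=25
Step 2: prey: 19+9-14=14; pred: 25+14-7=32
Step 3: prey: 14+7-13=8; pred: 32+13-9=36
Step 4: prey: 8+4-8=4; pred: 36+8-10=34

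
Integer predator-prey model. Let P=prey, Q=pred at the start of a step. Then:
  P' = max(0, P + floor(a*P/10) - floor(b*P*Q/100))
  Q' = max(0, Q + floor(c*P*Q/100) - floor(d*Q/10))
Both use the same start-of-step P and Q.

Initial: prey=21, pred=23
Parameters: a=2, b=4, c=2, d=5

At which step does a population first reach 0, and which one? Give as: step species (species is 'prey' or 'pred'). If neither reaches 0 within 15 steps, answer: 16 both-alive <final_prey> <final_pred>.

Answer: 16 both-alive 1 1

Derivation:
Step 1: prey: 21+4-19=6; pred: 23+9-11=21
Step 2: prey: 6+1-5=2; pred: 21+2-10=13
Step 3: prey: 2+0-1=1; pred: 13+0-6=7
Step 4: prey: 1+0-0=1; pred: 7+0-3=4
Step 5: prey: 1+0-0=1; pred: 4+0-2=2
Step 6: prey: 1+0-0=1; pred: 2+0-1=1
Step 7: prey: 1+0-0=1; pred: 1+0-0=1
Steps 8-15: state stable at prey=1, pred=1 (no change)
No extinction within 15 steps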